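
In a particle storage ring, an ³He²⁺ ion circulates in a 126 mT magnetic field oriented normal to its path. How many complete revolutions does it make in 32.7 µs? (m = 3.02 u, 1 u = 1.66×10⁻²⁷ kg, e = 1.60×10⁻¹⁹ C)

T = 2πm/(qB) = 2π(5.0132×10^-27) / [(2×1.60×10^-19)(0.126)] = 7.8122×10^-7 s.
N = t/T = 3.27×10^-5 / 7.8122×10^-7 ≈ 41.86, so 41 complete revolutions.

N = 41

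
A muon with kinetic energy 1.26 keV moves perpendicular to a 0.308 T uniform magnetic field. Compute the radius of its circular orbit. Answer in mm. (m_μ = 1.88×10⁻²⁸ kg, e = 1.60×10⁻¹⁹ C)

r ≈ 5.59 mm

Convert the energy: K = 1.26 keV = 2.02×10^-16 J.
v = √(2K/m) = √(2·2.02×10^-16/1.88×10^-28) = 1.46×10^6 m/s.
r = mv/(qB) = (1.88×10^-28)(1.46×10^6) / [(1×1.60×10^-19)(0.308)] = 5.59×10^-3 m.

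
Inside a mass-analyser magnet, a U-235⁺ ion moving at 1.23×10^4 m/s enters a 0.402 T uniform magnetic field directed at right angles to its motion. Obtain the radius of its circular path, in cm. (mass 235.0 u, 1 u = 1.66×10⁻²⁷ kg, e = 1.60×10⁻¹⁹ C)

r ≈ 7.46 cm

The magnetic force provides the centripetal force: qvB = mv²/r, so r = mv/(qB).
r = (3.90×10^-25 kg)(1.23×10^4 m/s) / [(1×1.60×10^-19 C)(0.402 T)] = 0.0746 m.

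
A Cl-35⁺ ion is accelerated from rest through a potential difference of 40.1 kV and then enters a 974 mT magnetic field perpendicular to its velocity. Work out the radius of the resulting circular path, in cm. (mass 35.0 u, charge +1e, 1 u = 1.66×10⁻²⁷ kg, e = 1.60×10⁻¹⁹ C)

The kinetic energy gained is K = qV = (1×1.60×10^-19)(4.01×10^4) = 6.42×10^-15 J.
v = √(2K/m) = 4.70×10^5 m/s.
r = mv/(qB) = (5.81×10^-26)(4.70×10^5) / [(1×1.60×10^-19)(0.974)] = 0.175 m.

r ≈ 17.5 cm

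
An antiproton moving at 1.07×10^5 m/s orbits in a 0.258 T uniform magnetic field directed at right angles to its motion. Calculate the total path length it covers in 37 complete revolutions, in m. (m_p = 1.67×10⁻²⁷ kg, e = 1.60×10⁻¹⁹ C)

L ≈ 1.01 m

r = mv/(qB) = 4.33×10^-3 m, so one revolution covers 2πr = 0.0272 m.
In 37 revolutions: L = 37·2πr = 1.01 m.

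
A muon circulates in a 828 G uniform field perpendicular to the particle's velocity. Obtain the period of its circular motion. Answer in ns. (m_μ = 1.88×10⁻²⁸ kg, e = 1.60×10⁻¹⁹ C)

T ≈ 89.2 ns

The cyclotron period is independent of speed: T = 2πm/(qB).
T = 2π(1.88×10^-28) / [(1×1.60×10^-19)(0.0828)] = 8.92×10^-8 s.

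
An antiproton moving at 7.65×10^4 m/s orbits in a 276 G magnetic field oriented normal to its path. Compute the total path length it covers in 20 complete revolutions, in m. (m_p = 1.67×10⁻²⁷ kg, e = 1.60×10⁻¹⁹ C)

L ≈ 3.64 m

r = mv/(qB) = 0.0289 m, so one revolution covers 2πr = 0.182 m.
In 20 revolutions: L = 20·2πr = 3.64 m.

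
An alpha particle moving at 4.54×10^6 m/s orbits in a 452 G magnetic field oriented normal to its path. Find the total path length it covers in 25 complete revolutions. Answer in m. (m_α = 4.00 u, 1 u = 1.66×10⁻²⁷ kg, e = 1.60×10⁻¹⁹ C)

L ≈ 327 m

r = mv/(qB) = 2.08 m, so one revolution covers 2πr = 13.1 m.
In 25 revolutions: L = 25·2πr = 327 m.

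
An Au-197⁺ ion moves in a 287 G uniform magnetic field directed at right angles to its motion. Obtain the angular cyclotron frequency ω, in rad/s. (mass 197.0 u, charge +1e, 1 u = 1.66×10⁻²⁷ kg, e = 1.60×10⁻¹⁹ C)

ω ≈ 1.40×10^4 rad/s

ω = qB/m = (1×1.60×10^-19)(0.0287) / (3.27×10^-25) = 1.40×10^4 rad/s.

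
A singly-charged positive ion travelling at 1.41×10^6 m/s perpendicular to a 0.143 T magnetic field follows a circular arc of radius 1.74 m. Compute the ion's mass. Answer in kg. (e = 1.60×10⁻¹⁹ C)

m ≈ 2.82×10^-26 kg

qvB = mv²/r ⇒ m = qBr/v.
m = (1×1.60×10^-19)(0.143)(1.74) / (1.41×10^6) = 2.82×10^-26 kg.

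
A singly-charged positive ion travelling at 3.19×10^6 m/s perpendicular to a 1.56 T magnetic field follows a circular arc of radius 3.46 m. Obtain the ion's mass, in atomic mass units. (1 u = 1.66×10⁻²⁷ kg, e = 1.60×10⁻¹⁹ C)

m ≈ 163 u

qvB = mv²/r ⇒ m = qBr/v.
m = (1×1.60×10^-19)(1.56)(3.46) / (3.19×10^6) = 2.71×10^-25 kg = 163 u.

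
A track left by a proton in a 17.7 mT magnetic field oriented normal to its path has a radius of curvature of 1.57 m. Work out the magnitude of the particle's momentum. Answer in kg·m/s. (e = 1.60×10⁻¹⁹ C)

p ≈ 4.45×10^-21 kg·m/s

Since qvB = mv²/r, the momentum p = mv = qBr.
p = (1×1.60×10^-19)(0.0177)(1.57) = 4.45×10^-21 kg·m/s.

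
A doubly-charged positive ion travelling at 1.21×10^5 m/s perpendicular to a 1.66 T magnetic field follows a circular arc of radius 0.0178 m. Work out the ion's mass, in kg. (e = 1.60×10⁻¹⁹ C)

qvB = mv²/r ⇒ m = qBr/v.
m = (2×1.60×10^-19)(1.66)(0.0178) / (1.21×10^5) = 7.81×10^-26 kg.

m ≈ 7.81×10^-26 kg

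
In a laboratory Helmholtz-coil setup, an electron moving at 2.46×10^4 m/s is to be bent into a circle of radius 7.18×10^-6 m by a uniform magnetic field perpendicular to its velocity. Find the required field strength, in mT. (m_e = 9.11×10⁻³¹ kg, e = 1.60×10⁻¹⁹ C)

qvB = mv²/r gives B = mv/(qr).
B = (9.11×10^-31)(2.46×10^4) / [(1×1.60×10^-19)(7.18×10^-6)] = 0.0195 T.

B ≈ 19.5 mT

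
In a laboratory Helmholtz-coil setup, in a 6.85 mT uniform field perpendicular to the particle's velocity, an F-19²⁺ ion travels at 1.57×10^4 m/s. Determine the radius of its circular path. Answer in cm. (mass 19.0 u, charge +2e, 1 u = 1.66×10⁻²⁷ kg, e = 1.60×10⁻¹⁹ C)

r ≈ 22.6 cm

The magnetic force provides the centripetal force: qvB = mv²/r, so r = mv/(qB).
r = (3.15×10^-26 kg)(1.57×10^4 m/s) / [(2×1.60×10^-19 C)(6.85×10^-3 T)] = 0.226 m.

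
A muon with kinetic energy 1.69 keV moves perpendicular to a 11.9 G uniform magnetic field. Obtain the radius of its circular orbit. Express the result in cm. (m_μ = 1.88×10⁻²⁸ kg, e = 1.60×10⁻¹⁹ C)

r ≈ 167 cm

Convert the energy: K = 1.69 keV = 2.70×10^-16 J.
v = √(2K/m) = √(2·2.70×10^-16/1.88×10^-28) = 1.70×10^6 m/s.
r = mv/(qB) = (1.88×10^-28)(1.70×10^6) / [(1×1.60×10^-19)(1.19×10^-3)] = 1.67 m.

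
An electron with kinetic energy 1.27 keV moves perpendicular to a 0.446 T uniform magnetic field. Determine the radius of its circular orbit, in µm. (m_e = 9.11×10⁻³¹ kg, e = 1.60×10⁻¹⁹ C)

r ≈ 270 µm

Convert the energy: K = 1.27 keV = 2.03×10^-16 J.
v = √(2K/m) = √(2·2.03×10^-16/9.11×10^-31) = 2.11×10^7 m/s.
r = mv/(qB) = (9.11×10^-31)(2.11×10^7) / [(1×1.60×10^-19)(0.446)] = 2.70×10^-4 m.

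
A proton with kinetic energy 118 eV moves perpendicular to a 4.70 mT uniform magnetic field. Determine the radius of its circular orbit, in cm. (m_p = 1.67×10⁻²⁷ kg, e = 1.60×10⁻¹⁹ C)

r ≈ 33.4 cm

Convert the energy: K = 118 eV = 1.89×10^-17 J.
v = √(2K/m) = √(2·1.89×10^-17/1.67×10^-27) = 1.50×10^5 m/s.
r = mv/(qB) = (1.67×10^-27)(1.50×10^5) / [(1×1.60×10^-19)(4.70×10^-3)] = 0.334 m.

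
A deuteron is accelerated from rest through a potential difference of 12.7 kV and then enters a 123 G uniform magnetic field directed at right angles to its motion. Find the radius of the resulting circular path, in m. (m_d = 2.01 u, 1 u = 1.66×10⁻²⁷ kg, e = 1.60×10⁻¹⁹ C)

r ≈ 1.87 m

The kinetic energy gained is K = qV = (1×1.60×10^-19)(1.27×10^4) = 2.03×10^-15 J.
v = √(2K/m) = 1.10×10^6 m/s.
r = mv/(qB) = (3.34×10^-27)(1.10×10^6) / [(1×1.60×10^-19)(0.0123)] = 1.87 m.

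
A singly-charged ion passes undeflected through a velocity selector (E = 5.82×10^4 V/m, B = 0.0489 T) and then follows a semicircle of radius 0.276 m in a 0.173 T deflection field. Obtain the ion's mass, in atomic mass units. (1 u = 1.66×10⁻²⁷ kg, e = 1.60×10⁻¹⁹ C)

m ≈ 3.87 u

v = E/B₁ = 1.19×10^6 m/s.
From r = mv/(qB₂), m = qB₂r/v = (1×1.60×10^-19)(0.173)(0.276) / (1.19×10^6) = 6.42×10^-27 kg.
In atomic mass units: m = 6.42×10^-27 / 1.66×10^-27 = 3.87 u.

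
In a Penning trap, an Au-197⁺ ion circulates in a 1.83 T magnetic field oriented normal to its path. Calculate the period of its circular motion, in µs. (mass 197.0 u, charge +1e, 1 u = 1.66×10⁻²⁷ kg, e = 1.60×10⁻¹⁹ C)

The cyclotron period is independent of speed: T = 2πm/(qB).
T = 2π(3.27×10^-25) / [(1×1.60×10^-19)(1.83)] = 7.02×10^-6 s.

T ≈ 7.02 µs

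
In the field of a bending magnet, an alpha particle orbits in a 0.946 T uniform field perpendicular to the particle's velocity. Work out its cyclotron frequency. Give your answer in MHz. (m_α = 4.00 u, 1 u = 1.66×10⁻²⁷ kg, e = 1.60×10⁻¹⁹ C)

f ≈ 7.26 MHz

f = qB/(2πm) = (2×1.60×10^-19)(0.946) / [2π(6.64×10^-27)] = 7.26×10^6 Hz.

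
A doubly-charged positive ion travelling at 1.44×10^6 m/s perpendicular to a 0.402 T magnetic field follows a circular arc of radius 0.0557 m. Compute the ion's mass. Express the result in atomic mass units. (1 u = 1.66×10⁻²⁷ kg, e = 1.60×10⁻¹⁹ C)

m ≈ 3.00 u

qvB = mv²/r ⇒ m = qBr/v.
m = (2×1.60×10^-19)(0.402)(0.0557) / (1.44×10^6) = 4.98×10^-27 kg = 3.00 u.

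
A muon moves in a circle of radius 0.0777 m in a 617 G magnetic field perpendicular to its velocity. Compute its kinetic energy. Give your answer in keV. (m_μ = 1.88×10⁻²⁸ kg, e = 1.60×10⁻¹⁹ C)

v = qBr/m = (1×1.60×10^-19)(0.0617)(0.0777) / (1.88×10^-28) = 4.08×10^6 m/s.
K = ½mv² = 0.5·(1.88×10^-28)·(4.08×10^6)² = 1.56×10^-15 J = 9.78 keV.

K ≈ 9.78 keV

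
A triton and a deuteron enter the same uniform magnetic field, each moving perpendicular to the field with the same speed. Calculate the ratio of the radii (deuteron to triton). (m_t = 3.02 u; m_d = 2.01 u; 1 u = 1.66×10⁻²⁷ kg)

r = mv/(qB) ⇒ at equal v, r ∝ m/q.
r_{deuteron}/r_{triton} = 0.666.

ratio ≈ 0.666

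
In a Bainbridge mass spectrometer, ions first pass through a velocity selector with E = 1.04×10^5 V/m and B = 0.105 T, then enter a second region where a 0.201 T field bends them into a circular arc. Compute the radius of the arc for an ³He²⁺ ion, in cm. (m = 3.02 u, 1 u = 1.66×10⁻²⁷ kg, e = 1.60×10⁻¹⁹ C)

The selector passes v = E/B = 1.04×10^5/0.105 = 9.90×10^5 m/s.
In the deflection region, r = mv/(qB₂) = (5.01×10^-27)(9.90×10^5) / [(2×1.60×10^-19)(0.201)] = 0.0772 m.

r ≈ 7.72 cm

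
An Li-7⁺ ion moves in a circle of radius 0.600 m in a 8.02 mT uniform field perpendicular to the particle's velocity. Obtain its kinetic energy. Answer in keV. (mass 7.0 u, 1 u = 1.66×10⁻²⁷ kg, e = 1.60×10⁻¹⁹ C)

v = qBr/m = (1×1.60×10^-19)(8.02×10^-3)(0.600) / (1.16×10^-26) = 6.63×10^4 m/s.
K = ½mv² = 0.5·(1.16×10^-26)·(6.63×10^4)² = 2.55×10^-17 J = 0.159 keV.

K ≈ 0.159 keV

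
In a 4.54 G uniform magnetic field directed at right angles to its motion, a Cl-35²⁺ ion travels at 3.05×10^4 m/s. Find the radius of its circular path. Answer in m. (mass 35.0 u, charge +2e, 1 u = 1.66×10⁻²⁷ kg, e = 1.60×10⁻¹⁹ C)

The magnetic force provides the centripetal force: qvB = mv²/r, so r = mv/(qB).
r = (5.81×10^-26 kg)(3.05×10^4 m/s) / [(2×1.60×10^-19 C)(4.54×10^-4 T)] = 12.2 m.

r ≈ 12.2 m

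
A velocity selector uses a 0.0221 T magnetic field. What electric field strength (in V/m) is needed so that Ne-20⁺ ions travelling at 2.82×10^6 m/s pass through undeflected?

E ≈ 6.23×10^4 V/m

qE = qvB ⇒ E = vB = (2.82×10^6)(0.0221) = 6.23×10^4 V/m.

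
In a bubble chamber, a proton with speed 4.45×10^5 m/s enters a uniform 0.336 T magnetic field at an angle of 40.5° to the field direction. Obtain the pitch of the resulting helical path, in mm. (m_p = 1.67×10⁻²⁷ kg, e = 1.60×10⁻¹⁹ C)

pitch ≈ 66.0 mm

The velocity component along B is v∥ = v cos40.5° = 3.38×10^5 m/s.
The cyclotron period T = 2πm/(qB) = 1.95×10^-7 s is set by m, q, B alone.
Pitch = v∥·T = (3.38×10^5)(1.95×10^-7) = 0.0660 m.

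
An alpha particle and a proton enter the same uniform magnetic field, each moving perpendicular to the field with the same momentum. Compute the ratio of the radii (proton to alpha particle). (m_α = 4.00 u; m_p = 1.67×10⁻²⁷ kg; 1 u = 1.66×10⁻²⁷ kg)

ratio ≈ 2.00

r = p/(qB) ⇒ at equal p, r ∝ 1/q.
r_{proton}/r_{alpha particle} = 2.00.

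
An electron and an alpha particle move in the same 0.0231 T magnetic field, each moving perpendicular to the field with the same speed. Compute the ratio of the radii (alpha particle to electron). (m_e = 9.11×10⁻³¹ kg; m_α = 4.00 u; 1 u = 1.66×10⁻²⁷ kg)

r = mv/(qB) ⇒ at equal v, r ∝ m/q.
r_{alpha particle}/r_{electron} = 3640.

ratio ≈ 3640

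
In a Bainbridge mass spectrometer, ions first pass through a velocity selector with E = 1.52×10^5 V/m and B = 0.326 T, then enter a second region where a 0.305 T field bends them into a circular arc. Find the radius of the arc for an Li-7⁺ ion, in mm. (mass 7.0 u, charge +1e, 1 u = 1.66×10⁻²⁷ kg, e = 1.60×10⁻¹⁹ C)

r ≈ 111 mm

The selector passes v = E/B = 1.52×10^5/0.326 = 4.66×10^5 m/s.
In the deflection region, r = mv/(qB₂) = (1.16×10^-26)(4.66×10^5) / [(1×1.60×10^-19)(0.305)] = 0.111 m.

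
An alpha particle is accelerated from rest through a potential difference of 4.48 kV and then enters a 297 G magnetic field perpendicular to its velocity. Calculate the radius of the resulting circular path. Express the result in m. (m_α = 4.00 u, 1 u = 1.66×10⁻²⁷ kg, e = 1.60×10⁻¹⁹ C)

r ≈ 0.459 m

The kinetic energy gained is K = qV = (2×1.60×10^-19)(4480) = 1.43×10^-15 J.
v = √(2K/m) = 6.57×10^5 m/s.
r = mv/(qB) = (6.64×10^-27)(6.57×10^5) / [(2×1.60×10^-19)(0.0297)] = 0.459 m.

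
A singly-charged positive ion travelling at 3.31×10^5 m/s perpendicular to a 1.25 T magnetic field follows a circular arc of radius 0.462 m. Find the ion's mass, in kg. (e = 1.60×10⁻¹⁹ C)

m ≈ 2.79×10^-25 kg

qvB = mv²/r ⇒ m = qBr/v.
m = (1×1.60×10^-19)(1.25)(0.462) / (3.31×10^5) = 2.79×10^-25 kg.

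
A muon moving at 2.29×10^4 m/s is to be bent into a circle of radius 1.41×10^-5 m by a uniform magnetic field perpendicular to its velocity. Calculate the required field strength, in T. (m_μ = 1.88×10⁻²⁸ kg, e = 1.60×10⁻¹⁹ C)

qvB = mv²/r gives B = mv/(qr).
B = (1.88×10^-28)(2.29×10^4) / [(1×1.60×10^-19)(1.41×10^-5)] = 1.91 T.

B ≈ 1.91 T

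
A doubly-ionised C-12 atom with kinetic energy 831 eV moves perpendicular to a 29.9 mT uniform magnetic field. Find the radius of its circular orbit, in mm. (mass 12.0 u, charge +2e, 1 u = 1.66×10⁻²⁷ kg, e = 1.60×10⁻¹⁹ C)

Convert the energy: K = 831 eV = 1.33×10^-16 J.
v = √(2K/m) = √(2·1.33×10^-16/1.99×10^-26) = 1.16×10^5 m/s.
r = mv/(qB) = (1.99×10^-26)(1.16×10^5) / [(2×1.60×10^-19)(0.0299)] = 0.241 m.

r ≈ 241 mm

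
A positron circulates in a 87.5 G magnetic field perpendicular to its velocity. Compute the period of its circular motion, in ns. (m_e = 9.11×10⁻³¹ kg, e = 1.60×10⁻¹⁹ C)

The cyclotron period is independent of speed: T = 2πm/(qB).
T = 2π(9.11×10^-31) / [(1×1.60×10^-19)(8.75×10^-3)] = 4.09×10^-9 s.

T ≈ 4.09 ns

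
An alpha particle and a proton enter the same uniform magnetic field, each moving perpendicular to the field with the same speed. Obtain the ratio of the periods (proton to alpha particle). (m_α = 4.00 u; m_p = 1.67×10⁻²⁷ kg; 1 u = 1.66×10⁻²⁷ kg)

T = 2πm/(qB) is independent of speed, so T₂/T₁ = (m₂/q₂)/(m₁/q₁).
T_{proton}/T_{alpha particle} = (1.67×10^-27/1e) / (6.64×10^-27/2e) = 0.503.

ratio ≈ 0.503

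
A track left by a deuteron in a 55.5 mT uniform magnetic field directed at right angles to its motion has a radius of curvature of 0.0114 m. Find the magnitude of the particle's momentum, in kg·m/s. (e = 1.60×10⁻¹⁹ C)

p ≈ 1.01×10^-22 kg·m/s

Since qvB = mv²/r, the momentum p = mv = qBr.
p = (1×1.60×10^-19)(0.0555)(0.0114) = 1.01×10^-22 kg·m/s.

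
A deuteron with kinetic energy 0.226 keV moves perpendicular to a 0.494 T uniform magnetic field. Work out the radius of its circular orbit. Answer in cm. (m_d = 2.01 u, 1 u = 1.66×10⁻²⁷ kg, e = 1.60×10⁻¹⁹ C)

r ≈ 0.621 cm

Convert the energy: K = 0.226 keV = 3.62×10^-17 J.
v = √(2K/m) = √(2·3.62×10^-17/3.34×10^-27) = 1.47×10^5 m/s.
r = mv/(qB) = (3.34×10^-27)(1.47×10^5) / [(1×1.60×10^-19)(0.494)] = 6.21×10^-3 m.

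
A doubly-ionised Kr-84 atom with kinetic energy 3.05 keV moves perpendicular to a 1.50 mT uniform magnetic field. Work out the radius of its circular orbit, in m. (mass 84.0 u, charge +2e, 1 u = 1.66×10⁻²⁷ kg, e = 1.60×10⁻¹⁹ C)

Convert the energy: K = 3.05 keV = 4.88×10^-16 J.
v = √(2K/m) = √(2·4.88×10^-16/1.39×10^-25) = 8.37×10^4 m/s.
r = mv/(qB) = (1.39×10^-25)(8.37×10^4) / [(2×1.60×10^-19)(1.50×10^-3)] = 24.3 m.

r ≈ 24.3 m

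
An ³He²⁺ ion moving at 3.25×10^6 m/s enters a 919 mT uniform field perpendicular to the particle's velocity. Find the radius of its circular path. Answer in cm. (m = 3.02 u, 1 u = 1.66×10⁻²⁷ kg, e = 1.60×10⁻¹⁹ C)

r ≈ 5.54 cm

The magnetic force provides the centripetal force: qvB = mv²/r, so r = mv/(qB).
r = (5.01×10^-27 kg)(3.25×10^6 m/s) / [(2×1.60×10^-19 C)(0.919 T)] = 0.0554 m.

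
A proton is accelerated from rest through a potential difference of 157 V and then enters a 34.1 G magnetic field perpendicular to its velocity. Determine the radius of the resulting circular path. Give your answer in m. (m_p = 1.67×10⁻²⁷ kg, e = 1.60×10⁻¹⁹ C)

r ≈ 0.531 m

The kinetic energy gained is K = qV = (1×1.60×10^-19)(157) = 2.51×10^-17 J.
v = √(2K/m) = 1.73×10^5 m/s.
r = mv/(qB) = (1.67×10^-27)(1.73×10^5) / [(1×1.60×10^-19)(3.41×10^-3)] = 0.531 m.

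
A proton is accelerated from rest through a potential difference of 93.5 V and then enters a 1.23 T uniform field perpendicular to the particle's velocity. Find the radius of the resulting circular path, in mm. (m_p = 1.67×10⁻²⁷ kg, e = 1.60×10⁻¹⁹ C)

r ≈ 1.14 mm

The kinetic energy gained is K = qV = (1×1.60×10^-19)(93.5) = 1.50×10^-17 J.
v = √(2K/m) = 1.34×10^5 m/s.
r = mv/(qB) = (1.67×10^-27)(1.34×10^5) / [(1×1.60×10^-19)(1.23)] = 1.14×10^-3 m.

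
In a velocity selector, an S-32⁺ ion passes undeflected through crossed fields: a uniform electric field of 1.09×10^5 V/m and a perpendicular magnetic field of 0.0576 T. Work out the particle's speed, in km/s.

For zero net force, qE = qvB, so v = E/B.
v = (1.09×10^5) / (0.0576) = 1.89×10^6 m/s.

v ≈ 1890 km/s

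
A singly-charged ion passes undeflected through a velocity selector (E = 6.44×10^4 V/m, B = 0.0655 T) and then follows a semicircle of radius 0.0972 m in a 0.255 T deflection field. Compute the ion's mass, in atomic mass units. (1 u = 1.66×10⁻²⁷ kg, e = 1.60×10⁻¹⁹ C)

m ≈ 2.43 u

v = E/B₁ = 9.83×10^5 m/s.
From r = mv/(qB₂), m = qB₂r/v = (1×1.60×10^-19)(0.255)(0.0972) / (9.83×10^5) = 4.03×10^-27 kg.
In atomic mass units: m = 4.03×10^-27 / 1.66×10^-27 = 2.43 u.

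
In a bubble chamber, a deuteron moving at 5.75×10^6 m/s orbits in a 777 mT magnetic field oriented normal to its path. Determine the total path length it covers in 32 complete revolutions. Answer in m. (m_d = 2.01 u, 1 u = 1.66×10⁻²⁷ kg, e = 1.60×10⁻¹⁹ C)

L ≈ 31.0 m

r = mv/(qB) = 0.154 m, so one revolution covers 2πr = 0.970 m.
In 32 revolutions: L = 32·2πr = 31.0 m.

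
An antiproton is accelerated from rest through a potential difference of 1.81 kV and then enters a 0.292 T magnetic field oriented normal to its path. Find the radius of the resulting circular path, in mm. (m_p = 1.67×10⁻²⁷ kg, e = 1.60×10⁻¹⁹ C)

r ≈ 21.1 mm

The kinetic energy gained is K = qV = (1×1.60×10^-19)(1810) = 2.90×10^-16 J.
v = √(2K/m) = 5.89×10^5 m/s.
r = mv/(qB) = (1.67×10^-27)(5.89×10^5) / [(1×1.60×10^-19)(0.292)] = 0.0211 m.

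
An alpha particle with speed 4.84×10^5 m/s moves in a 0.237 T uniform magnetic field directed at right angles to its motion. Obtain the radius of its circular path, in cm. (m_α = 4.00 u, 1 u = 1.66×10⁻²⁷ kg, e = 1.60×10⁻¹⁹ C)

The magnetic force provides the centripetal force: qvB = mv²/r, so r = mv/(qB).
r = (6.64×10^-27 kg)(4.84×10^5 m/s) / [(2×1.60×10^-19 C)(0.237 T)] = 0.0424 m.

r ≈ 4.24 cm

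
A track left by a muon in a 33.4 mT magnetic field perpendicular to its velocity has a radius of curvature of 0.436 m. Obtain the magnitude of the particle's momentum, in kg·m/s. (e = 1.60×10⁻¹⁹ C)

p ≈ 2.33×10^-21 kg·m/s

Since qvB = mv²/r, the momentum p = mv = qBr.
p = (1×1.60×10^-19)(0.0334)(0.436) = 2.33×10^-21 kg·m/s.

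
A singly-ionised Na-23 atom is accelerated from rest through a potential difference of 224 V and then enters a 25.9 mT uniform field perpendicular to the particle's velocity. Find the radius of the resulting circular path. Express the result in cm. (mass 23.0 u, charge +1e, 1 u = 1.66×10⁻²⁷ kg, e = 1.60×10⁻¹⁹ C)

r ≈ 39.9 cm

The kinetic energy gained is K = qV = (1×1.60×10^-19)(224) = 3.58×10^-17 J.
v = √(2K/m) = 4.33×10^4 m/s.
r = mv/(qB) = (3.82×10^-26)(4.33×10^4) / [(1×1.60×10^-19)(0.0259)] = 0.399 m.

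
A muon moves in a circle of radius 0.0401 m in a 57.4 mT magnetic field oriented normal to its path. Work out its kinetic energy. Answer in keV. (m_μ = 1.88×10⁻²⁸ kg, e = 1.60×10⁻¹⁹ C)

K ≈ 2.25 keV

v = qBr/m = (1×1.60×10^-19)(0.0574)(0.0401) / (1.88×10^-28) = 1.96×10^6 m/s.
K = ½mv² = 0.5·(1.88×10^-28)·(1.96×10^6)² = 3.61×10^-16 J = 2.25 keV.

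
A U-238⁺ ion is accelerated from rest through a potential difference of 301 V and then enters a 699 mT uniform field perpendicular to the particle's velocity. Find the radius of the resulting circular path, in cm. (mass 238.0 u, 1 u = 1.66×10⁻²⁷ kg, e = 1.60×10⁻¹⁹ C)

The kinetic energy gained is K = qV = (1×1.60×10^-19)(301) = 4.82×10^-17 J.
v = √(2K/m) = 1.56×10^4 m/s.
r = mv/(qB) = (3.95×10^-25)(1.56×10^4) / [(1×1.60×10^-19)(0.699)] = 0.0552 m.

r ≈ 5.52 cm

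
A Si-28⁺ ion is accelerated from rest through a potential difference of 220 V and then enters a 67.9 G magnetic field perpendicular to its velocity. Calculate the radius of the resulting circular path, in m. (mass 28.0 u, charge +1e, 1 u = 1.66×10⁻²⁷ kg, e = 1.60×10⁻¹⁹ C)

The kinetic energy gained is K = qV = (1×1.60×10^-19)(220) = 3.52×10^-17 J.
v = √(2K/m) = 3.89×10^4 m/s.
r = mv/(qB) = (4.65×10^-26)(3.89×10^4) / [(1×1.60×10^-19)(6.79×10^-3)] = 1.67 m.

r ≈ 1.67 m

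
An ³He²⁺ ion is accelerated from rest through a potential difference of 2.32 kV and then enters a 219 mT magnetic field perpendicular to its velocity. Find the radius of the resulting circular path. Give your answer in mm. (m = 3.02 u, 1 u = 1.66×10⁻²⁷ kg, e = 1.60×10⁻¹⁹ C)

The kinetic energy gained is K = qV = (2×1.60×10^-19)(2320) = 7.42×10^-16 J.
v = √(2K/m) = 5.44×10^5 m/s.
r = mv/(qB) = (5.01×10^-27)(5.44×10^5) / [(2×1.60×10^-19)(0.219)] = 0.0389 m.

r ≈ 38.9 mm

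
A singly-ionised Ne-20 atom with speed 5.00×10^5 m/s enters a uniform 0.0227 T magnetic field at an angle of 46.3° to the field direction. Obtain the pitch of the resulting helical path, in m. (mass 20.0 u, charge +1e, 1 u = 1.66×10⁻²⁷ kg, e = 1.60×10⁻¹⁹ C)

The velocity component along B is v∥ = v cos46.3° = 3.45×10^5 m/s.
The cyclotron period T = 2πm/(qB) = 5.74×10^-5 s is set by m, q, B alone.
Pitch = v∥·T = (3.45×10^5)(5.74×10^-5) = 19.8 m.

pitch ≈ 19.8 m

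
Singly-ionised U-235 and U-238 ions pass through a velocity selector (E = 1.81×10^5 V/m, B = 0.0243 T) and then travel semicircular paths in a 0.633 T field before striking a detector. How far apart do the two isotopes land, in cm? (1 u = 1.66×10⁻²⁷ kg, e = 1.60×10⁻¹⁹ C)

Δd ≈ 73.3 cm

Both emerge at v = E/B₁ = 7.45×10^6 m/s.
r = mv/(qB₂), so r₁ = 28.690 m and r₂ = 29.056 m, giving Δr = 0.366 m.
After a semicircle each ion lands a diameter 2r from the entry slit, so the separation is 2Δr = 0.733 m.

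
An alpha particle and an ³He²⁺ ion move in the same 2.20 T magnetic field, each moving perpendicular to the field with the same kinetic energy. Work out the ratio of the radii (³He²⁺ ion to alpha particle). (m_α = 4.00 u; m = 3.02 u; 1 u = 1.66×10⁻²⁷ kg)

ratio ≈ 0.869

r = √(2mK)/(qB) ⇒ at equal K, r ∝ √m/q.
r_{³He²⁺ ion}/r_{alpha particle} = 0.869.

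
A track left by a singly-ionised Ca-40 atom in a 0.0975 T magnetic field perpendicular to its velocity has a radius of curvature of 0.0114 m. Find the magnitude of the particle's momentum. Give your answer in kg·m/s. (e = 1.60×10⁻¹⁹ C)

Since qvB = mv²/r, the momentum p = mv = qBr.
p = (1×1.60×10^-19)(0.0975)(0.0114) = 1.78×10^-22 kg·m/s.

p ≈ 1.78×10^-22 kg·m/s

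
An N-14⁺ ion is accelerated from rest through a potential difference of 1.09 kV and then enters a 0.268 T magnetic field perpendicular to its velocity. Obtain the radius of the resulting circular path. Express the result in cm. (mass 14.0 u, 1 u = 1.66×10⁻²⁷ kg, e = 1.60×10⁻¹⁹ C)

r ≈ 6.64 cm

The kinetic energy gained is K = qV = (1×1.60×10^-19)(1090) = 1.74×10^-16 J.
v = √(2K/m) = 1.23×10^5 m/s.
r = mv/(qB) = (2.32×10^-26)(1.23×10^5) / [(1×1.60×10^-19)(0.268)] = 0.0664 m.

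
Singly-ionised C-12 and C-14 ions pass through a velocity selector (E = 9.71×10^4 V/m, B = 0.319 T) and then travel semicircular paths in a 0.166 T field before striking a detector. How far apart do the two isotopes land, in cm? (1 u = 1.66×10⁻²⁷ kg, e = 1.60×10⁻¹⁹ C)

Δd ≈ 7.61 cm

Both emerge at v = E/B₁ = 3.04×10^5 m/s.
r = mv/(qB₂), so r₁ = 0.2283 m and r₂ = 0.2663 m, giving Δr = 0.0380 m.
After a semicircle each ion lands a diameter 2r from the entry slit, so the separation is 2Δr = 0.0761 m.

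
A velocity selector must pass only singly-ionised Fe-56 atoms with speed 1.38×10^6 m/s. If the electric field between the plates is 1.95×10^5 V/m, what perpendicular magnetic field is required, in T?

B ≈ 0.141 T

qE = qvB ⇒ B = E/v = (1.95×10^5) / (1.38×10^6) = 0.141 T.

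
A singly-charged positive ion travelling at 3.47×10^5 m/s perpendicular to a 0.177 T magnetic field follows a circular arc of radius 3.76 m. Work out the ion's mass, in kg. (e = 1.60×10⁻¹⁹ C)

qvB = mv²/r ⇒ m = qBr/v.
m = (1×1.60×10^-19)(0.177)(3.76) / (3.47×10^5) = 3.07×10^-25 kg.

m ≈ 3.07×10^-25 kg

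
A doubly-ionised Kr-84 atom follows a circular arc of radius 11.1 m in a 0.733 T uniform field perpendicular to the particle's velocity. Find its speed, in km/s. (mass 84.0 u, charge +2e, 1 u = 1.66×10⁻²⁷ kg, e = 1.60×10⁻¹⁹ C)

From qvB = mv²/r, v = qBr/m.
v = (2×1.60×10^-19)(0.733)(11.1) / (1.39×10^-25) = 1.87×10^7 m/s.

v ≈ 18700 km/s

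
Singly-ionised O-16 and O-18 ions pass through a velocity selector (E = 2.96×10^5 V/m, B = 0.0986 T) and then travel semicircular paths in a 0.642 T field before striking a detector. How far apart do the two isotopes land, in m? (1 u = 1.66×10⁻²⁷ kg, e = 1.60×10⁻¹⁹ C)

Δd ≈ 0.194 m

Both emerge at v = E/B₁ = 3.00×10^6 m/s.
r = mv/(qB₂), so r₁ = 0.7762 m and r₂ = 0.8733 m, giving Δr = 0.0970 m.
After a semicircle each ion lands a diameter 2r from the entry slit, so the separation is 2Δr = 0.194 m.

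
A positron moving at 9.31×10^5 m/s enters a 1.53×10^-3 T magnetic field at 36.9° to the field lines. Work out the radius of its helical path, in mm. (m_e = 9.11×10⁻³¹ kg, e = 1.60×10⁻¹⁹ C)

Only the perpendicular component v⊥ = v sin36.9° = 5.59×10^5 m/s is bent by the field.
r = m v⊥ /(qB) = (9.11×10^-31)(5.59×10^5) / [(1×1.60×10^-19)(1.53×10^-3)] = 2.08×10^-3 m.

r ≈ 2.08 mm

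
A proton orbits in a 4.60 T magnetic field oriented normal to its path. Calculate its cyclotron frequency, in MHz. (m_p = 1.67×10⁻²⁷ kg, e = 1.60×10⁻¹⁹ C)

f = qB/(2πm) = (1×1.60×10^-19)(4.60) / [2π(1.67×10^-27)] = 7.01×10^7 Hz.

f ≈ 70.1 MHz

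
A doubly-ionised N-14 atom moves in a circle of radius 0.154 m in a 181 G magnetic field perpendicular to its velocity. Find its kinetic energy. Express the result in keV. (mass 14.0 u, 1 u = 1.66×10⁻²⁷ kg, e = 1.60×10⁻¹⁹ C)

v = qBr/m = (2×1.60×10^-19)(0.0181)(0.154) / (2.32×10^-26) = 3.84×10^4 m/s.
K = ½mv² = 0.5·(2.32×10^-26)·(3.84×10^4)² = 1.71×10^-17 J = 0.107 keV.

K ≈ 0.107 keV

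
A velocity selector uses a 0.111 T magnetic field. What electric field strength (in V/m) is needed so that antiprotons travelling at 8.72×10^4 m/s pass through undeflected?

E ≈ 9680 V/m

qE = qvB ⇒ E = vB = (8.72×10^4)(0.111) = 9680 V/m.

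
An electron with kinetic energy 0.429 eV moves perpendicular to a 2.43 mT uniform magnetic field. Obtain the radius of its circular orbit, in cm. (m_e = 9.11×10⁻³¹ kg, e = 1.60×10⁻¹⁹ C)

r ≈ 0.0910 cm

Convert the energy: K = 0.429 eV = 6.86×10^-20 J.
v = √(2K/m) = √(2·6.86×10^-20/9.11×10^-31) = 3.88×10^5 m/s.
r = mv/(qB) = (9.11×10^-31)(3.88×10^5) / [(1×1.60×10^-19)(2.43×10^-3)] = 9.10×10^-4 m.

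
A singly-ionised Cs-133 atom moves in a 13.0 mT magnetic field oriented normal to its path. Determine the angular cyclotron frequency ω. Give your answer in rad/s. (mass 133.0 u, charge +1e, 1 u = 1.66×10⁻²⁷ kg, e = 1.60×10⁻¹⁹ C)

ω = qB/m = (1×1.60×10^-19)(0.0130) / (2.21×10^-25) = 9420 rad/s.

ω ≈ 9420 rad/s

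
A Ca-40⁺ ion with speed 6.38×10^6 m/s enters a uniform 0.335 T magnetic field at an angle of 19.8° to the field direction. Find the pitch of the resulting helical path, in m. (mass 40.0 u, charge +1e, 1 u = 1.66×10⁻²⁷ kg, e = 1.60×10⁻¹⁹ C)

The velocity component along B is v∥ = v cos19.8° = 6.00×10^6 m/s.
The cyclotron period T = 2πm/(qB) = 7.78×10^-6 s is set by m, q, B alone.
Pitch = v∥·T = (6.00×10^6)(7.78×10^-6) = 46.7 m.

pitch ≈ 46.7 m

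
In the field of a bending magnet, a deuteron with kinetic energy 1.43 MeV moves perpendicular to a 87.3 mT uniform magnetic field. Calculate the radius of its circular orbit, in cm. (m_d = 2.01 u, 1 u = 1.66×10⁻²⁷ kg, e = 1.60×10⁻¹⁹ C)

r ≈ 280 cm

Convert the energy: K = 1.43 MeV = 2.29×10^-13 J.
v = √(2K/m) = √(2·2.29×10^-13/3.34×10^-27) = 1.17×10^7 m/s.
r = mv/(qB) = (3.34×10^-27)(1.17×10^7) / [(1×1.60×10^-19)(0.0873)] = 2.80 m.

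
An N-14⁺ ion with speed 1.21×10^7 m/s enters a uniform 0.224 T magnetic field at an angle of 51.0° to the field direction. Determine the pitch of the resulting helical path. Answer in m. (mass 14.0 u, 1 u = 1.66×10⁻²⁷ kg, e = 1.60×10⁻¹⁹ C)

The velocity component along B is v∥ = v cos51.0° = 7.61×10^6 m/s.
The cyclotron period T = 2πm/(qB) = 4.07×10^-6 s is set by m, q, B alone.
Pitch = v∥·T = (7.61×10^6)(4.07×10^-6) = 31.0 m.

pitch ≈ 31.0 m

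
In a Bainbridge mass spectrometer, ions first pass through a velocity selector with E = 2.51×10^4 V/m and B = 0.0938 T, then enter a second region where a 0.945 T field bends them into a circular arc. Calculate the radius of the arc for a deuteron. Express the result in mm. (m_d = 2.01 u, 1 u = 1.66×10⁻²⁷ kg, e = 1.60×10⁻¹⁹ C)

The selector passes v = E/B = 2.51×10^4/0.0938 = 2.68×10^5 m/s.
In the deflection region, r = mv/(qB₂) = (3.34×10^-27)(2.68×10^5) / [(1×1.60×10^-19)(0.945)] = 5.91×10^-3 m.

r ≈ 5.91 mm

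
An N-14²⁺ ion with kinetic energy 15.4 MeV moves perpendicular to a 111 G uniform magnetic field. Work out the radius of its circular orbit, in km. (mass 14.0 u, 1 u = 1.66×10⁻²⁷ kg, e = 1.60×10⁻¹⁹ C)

r ≈ 0.0953 km

Convert the energy: K = 15.4 MeV = 2.46×10^-12 J.
v = √(2K/m) = √(2·2.46×10^-12/2.32×10^-26) = 1.46×10^7 m/s.
r = mv/(qB) = (2.32×10^-26)(1.46×10^7) / [(2×1.60×10^-19)(0.0111)] = 95.3 m.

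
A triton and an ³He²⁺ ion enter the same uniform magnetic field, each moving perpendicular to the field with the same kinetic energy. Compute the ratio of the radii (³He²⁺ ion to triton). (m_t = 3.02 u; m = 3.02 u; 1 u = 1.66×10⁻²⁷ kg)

r = √(2mK)/(qB) ⇒ at equal K, r ∝ √m/q.
r_{³He²⁺ ion}/r_{triton} = 0.500.

ratio ≈ 0.500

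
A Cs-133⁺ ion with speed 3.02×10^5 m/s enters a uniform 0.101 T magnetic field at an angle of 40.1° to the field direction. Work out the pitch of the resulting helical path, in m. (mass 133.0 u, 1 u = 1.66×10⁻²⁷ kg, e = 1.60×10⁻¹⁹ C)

pitch ≈ 19.8 m

The velocity component along B is v∥ = v cos40.1° = 2.31×10^5 m/s.
The cyclotron period T = 2πm/(qB) = 8.58×10^-5 s is set by m, q, B alone.
Pitch = v∥·T = (2.31×10^5)(8.58×10^-5) = 19.8 m.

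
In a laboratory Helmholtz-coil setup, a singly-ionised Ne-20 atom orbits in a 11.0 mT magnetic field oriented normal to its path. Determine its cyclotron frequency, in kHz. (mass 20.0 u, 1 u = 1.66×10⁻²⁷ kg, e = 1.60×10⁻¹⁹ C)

f = qB/(2πm) = (1×1.60×10^-19)(0.0110) / [2π(3.32×10^-26)] = 8440 Hz.

f ≈ 8.44 kHz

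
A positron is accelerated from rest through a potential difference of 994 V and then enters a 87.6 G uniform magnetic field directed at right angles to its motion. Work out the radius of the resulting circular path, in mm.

The kinetic energy gained is K = qV = (1×1.60×10^-19)(994) = 1.59×10^-16 J.
v = √(2K/m) = 1.87×10^7 m/s.
r = mv/(qB) = (9.11×10^-31)(1.87×10^7) / [(1×1.60×10^-19)(8.76×10^-3)] = 0.0121 m.

r ≈ 12.1 mm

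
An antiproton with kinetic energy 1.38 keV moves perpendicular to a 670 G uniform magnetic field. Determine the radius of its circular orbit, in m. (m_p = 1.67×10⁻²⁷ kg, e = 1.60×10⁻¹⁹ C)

Convert the energy: K = 1.38 keV = 2.21×10^-16 J.
v = √(2K/m) = √(2·2.21×10^-16/1.67×10^-27) = 5.14×10^5 m/s.
r = mv/(qB) = (1.67×10^-27)(5.14×10^5) / [(1×1.60×10^-19)(0.0670)] = 0.0801 m.

r ≈ 0.0801 m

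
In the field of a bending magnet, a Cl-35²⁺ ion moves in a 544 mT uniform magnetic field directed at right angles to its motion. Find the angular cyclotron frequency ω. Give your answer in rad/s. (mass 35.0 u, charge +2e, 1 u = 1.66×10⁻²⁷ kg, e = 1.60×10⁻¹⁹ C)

ω ≈ 3.00×10^6 rad/s

ω = qB/m = (2×1.60×10^-19)(0.544) / (5.81×10^-26) = 3.00×10^6 rad/s.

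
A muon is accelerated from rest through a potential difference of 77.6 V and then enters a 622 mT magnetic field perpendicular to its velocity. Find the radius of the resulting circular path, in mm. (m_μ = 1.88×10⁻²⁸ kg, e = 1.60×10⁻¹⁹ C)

The kinetic energy gained is K = qV = (1×1.60×10^-19)(77.6) = 1.24×10^-17 J.
v = √(2K/m) = 3.63×10^5 m/s.
r = mv/(qB) = (1.88×10^-28)(3.63×10^5) / [(1×1.60×10^-19)(0.622)] = 6.87×10^-4 m.

r ≈ 0.687 mm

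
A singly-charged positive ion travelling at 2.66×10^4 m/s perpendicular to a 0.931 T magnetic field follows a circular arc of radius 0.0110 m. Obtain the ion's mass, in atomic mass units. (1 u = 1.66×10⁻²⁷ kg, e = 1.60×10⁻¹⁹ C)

qvB = mv²/r ⇒ m = qBr/v.
m = (1×1.60×10^-19)(0.931)(0.0110) / (2.66×10^4) = 6.16×10^-26 kg = 37.1 u.

m ≈ 37.1 u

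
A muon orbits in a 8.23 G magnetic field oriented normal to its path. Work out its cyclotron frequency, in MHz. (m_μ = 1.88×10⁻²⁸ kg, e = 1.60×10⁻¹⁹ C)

f ≈ 0.111 MHz

f = qB/(2πm) = (1×1.60×10^-19)(8.23×10^-4) / [2π(1.88×10^-28)] = 1.11×10^5 Hz.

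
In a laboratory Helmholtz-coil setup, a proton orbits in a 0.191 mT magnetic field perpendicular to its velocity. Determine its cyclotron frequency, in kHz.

f ≈ 2.91 kHz

f = qB/(2πm) = (1×1.60×10^-19)(1.91×10^-4) / [2π(1.67×10^-27)] = 2910 Hz.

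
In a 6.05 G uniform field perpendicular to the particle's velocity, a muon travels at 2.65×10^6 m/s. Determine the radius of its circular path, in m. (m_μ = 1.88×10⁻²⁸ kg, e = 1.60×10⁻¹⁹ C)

The magnetic force provides the centripetal force: qvB = mv²/r, so r = mv/(qB).
r = (1.88×10^-28 kg)(2.65×10^6 m/s) / [(1×1.60×10^-19 C)(6.05×10^-4 T)] = 5.15 m.

r ≈ 5.15 m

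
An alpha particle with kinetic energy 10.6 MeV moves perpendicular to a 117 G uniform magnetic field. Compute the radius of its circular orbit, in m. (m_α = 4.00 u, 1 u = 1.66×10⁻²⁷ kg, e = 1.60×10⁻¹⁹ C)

r ≈ 40.1 m

Convert the energy: K = 10.6 MeV = 1.70×10^-12 J.
v = √(2K/m) = √(2·1.70×10^-12/6.64×10^-27) = 2.26×10^7 m/s.
r = mv/(qB) = (6.64×10^-27)(2.26×10^7) / [(2×1.60×10^-19)(0.0117)] = 40.1 m.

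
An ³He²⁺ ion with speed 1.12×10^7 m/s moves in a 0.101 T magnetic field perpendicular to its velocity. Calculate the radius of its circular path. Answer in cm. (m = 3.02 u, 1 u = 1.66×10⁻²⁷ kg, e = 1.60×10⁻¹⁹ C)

The magnetic force provides the centripetal force: qvB = mv²/r, so r = mv/(qB).
r = (5.01×10^-27 kg)(1.12×10^7 m/s) / [(2×1.60×10^-19 C)(0.101 T)] = 1.74 m.

r ≈ 174 cm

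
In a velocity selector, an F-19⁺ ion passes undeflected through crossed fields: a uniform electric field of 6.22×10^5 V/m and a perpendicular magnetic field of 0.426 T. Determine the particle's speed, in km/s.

For zero net force, qE = qvB, so v = E/B.
v = (6.22×10^5) / (0.426) = 1.46×10^6 m/s.

v ≈ 1460 km/s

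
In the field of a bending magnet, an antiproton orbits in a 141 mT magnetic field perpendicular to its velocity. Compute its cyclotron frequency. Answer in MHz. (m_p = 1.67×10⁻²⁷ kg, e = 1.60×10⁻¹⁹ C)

f = qB/(2πm) = (1×1.60×10^-19)(0.141) / [2π(1.67×10^-27)] = 2.15×10^6 Hz.

f ≈ 2.15 MHz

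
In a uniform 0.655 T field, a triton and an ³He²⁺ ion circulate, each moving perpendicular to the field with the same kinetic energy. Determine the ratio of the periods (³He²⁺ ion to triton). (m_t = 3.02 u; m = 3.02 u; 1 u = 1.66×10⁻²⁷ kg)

T = 2πm/(qB) is independent of speed, so T₂/T₁ = (m₂/q₂)/(m₁/q₁).
T_{³He²⁺ ion}/T_{triton} = (5.01×10^-27/2e) / (5.01×10^-27/1e) = 0.500.

ratio ≈ 0.500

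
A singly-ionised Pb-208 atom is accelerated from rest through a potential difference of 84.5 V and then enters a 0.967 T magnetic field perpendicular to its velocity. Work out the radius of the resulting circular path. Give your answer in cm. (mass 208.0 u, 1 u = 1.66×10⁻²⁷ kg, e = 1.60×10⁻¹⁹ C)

r ≈ 1.97 cm

The kinetic energy gained is K = qV = (1×1.60×10^-19)(84.5) = 1.35×10^-17 J.
v = √(2K/m) = 8850 m/s.
r = mv/(qB) = (3.45×10^-25)(8850) / [(1×1.60×10^-19)(0.967)] = 0.0197 m.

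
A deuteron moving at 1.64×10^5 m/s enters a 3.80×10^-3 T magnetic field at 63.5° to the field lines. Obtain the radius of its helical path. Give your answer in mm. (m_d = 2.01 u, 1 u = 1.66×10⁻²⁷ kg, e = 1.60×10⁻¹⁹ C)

Only the perpendicular component v⊥ = v sin63.5° = 1.47×10^5 m/s is bent by the field.
r = m v⊥ /(qB) = (3.34×10^-27)(1.47×10^5) / [(1×1.60×10^-19)(3.80×10^-3)] = 0.805 m.

r ≈ 805 mm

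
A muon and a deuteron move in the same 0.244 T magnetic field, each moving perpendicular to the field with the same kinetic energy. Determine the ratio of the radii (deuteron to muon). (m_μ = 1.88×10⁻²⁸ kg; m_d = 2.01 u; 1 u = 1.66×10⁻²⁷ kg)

ratio ≈ 4.21

r = √(2mK)/(qB) ⇒ at equal K, r ∝ √m/q.
r_{deuteron}/r_{muon} = 4.21.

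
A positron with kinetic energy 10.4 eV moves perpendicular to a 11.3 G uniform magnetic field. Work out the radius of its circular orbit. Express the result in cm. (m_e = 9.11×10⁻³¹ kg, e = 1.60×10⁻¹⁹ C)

Convert the energy: K = 10.4 eV = 1.66×10^-18 J.
v = √(2K/m) = √(2·1.66×10^-18/9.11×10^-31) = 1.91×10^6 m/s.
r = mv/(qB) = (9.11×10^-31)(1.91×10^6) / [(1×1.60×10^-19)(1.13×10^-3)] = 9.63×10^-3 m.

r ≈ 0.963 cm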